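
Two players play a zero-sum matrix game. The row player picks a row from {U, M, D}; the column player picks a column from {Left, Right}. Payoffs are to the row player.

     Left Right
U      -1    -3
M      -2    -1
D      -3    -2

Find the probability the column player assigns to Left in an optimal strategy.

Row minima: U → -3, M → -2, D → -3; maximin = -2.
Column maxima: Left → -1, Right → -1; minimax = -1.
-2 ≠ -1, so there is no saddle point; optimal play is mixed.
D is strictly dominated by M, so the row player never plays it.
On the remaining 2×2 (U, M vs Left, Right):
Let the row player play U with probability p. Expected payoff against Left: (-1)p + (-2)(1−p) = p − 2; against Right: (-3)p + (-1)(1−p) = −2p − 1.
Setting these equal: p − 2 = −2p − 1 ⇒ 3p = 1 ⇒ p = 1/3, and the value is (1)·(1/3) − 2 = -5/3.
For the column player: with q = P(Left), equating U's and M's payoffs gives 2q − 3 = −q − 1 ⇒ q = 2/3.

2/3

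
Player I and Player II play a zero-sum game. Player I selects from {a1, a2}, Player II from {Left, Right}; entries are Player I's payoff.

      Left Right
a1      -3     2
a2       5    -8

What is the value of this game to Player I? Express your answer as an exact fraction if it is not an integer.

-7/9

Row minima: a1 → -3, a2 → -8; maximin = -3.
Column maxima: Left → 5, Right → 2; minimax = 2.
-3 ≠ 2, so there is no saddle point; optimal play is mixed.
Let Player I play a1 with probability p. Expected payoff against Left: (-3)p + 5(1−p) = −8p + 5; against Right: 2p + (-8)(1−p) = 10p − 8.
Setting these equal: −8p + 5 = 10p − 8 ⇒ −18p = -13 ⇒ p = 13/18, and the value is (-8)·(13/18) + 5 = -7/9.
For Player II: with q = P(Left), equating a1's and a2's payoffs gives −5q + 2 = 13q − 8 ⇒ q = 5/9.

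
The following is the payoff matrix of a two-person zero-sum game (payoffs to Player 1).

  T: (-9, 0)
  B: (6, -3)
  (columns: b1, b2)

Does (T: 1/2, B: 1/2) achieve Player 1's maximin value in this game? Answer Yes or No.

Against b1 this mix gives (1/2)·(-9) + (1/2)·6 = -3/2.
Against b2 this mix gives (1/2)·0 + (1/2)·(-3) = -3/2.
All of Player 2's active replies (b1, b2) yield -3/2, and no column does worse for Player 1. The mix makes Player 2 indifferent and guarantees -3/2, so it is optimal.

Yes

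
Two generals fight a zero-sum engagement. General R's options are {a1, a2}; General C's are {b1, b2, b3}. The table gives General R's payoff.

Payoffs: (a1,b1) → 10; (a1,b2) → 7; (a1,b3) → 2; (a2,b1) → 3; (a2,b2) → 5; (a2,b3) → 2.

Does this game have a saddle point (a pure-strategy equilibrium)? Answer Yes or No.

Yes

Row minima: a1 → 2, a2 → 2; maximin = 2.
Column maxima: b1 → 10, b2 → 7, b3 → 2; minimax = 2.
maximin = minimax = 2, so a saddle point exists.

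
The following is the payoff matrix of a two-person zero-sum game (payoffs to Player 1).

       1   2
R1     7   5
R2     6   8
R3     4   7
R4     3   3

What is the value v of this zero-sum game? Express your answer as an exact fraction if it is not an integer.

Row minima: R1 → 5, R2 → 6, R3 → 4, R4 → 3; maximin = 6.
Column maxima: 1 → 7, 2 → 8; minimax = 7.
6 ≠ 7, so there is no saddle point; optimal play is mixed.
R3 is strictly dominated by R2, so Player 1 never plays it.
R4 is strictly dominated by R1, so Player 1 never plays it.
On the remaining 2×2 (R1, R2 vs 1, 2):
Let Player 1 play R1 with probability p. Expected payoff against 1: 7p + 6(1−p) = p + 6; against 2: 5p + 8(1−p) = −3p + 8.
Setting these equal: p + 6 = −3p + 8 ⇒ 4p = 2 ⇒ p = 1/2, and the value is (1)·(1/2) + 6 = 13/2.
For Player 2: with q = P(1), equating R1's and R2's payoffs gives 2q + 5 = −2q + 8 ⇒ q = 3/4.

13/2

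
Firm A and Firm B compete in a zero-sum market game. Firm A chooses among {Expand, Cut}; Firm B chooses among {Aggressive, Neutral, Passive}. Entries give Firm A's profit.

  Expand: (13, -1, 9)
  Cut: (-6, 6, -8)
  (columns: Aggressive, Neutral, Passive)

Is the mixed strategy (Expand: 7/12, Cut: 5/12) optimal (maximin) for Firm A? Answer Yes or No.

Against Aggressive this mix gives (7/12)·13 + (5/12)·(-6) = 61/12.
Against Neutral this mix gives (7/12)·(-1) + (5/12)·6 = 23/12.
Against Passive this mix gives (7/12)·9 + (5/12)·(-8) = 23/12.
All of Firm B's active replies (Neutral, Passive) yield 23/12, and no column does worse for Firm A. The mix makes Firm B indifferent and guarantees 23/12, so it is optimal.

Yes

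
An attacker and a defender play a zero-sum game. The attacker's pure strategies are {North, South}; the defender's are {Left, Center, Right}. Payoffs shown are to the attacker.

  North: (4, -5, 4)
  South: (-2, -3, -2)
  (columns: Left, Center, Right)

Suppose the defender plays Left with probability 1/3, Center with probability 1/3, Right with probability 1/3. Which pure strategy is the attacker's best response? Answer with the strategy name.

North

Expected payoff of North: (1/3)·4 + (1/3)·(-5) + (1/3)·4 = 1.
Expected payoff of South: (1/3)·(-2) + (1/3)·(-3) + (1/3)·(-2) = -7/3.
The largest is 1, so the attacker's best response is North.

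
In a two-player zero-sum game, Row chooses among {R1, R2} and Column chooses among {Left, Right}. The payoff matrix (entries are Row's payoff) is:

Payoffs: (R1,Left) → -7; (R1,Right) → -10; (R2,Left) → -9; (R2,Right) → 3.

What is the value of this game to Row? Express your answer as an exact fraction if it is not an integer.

Row minima: R1 → -10, R2 → -9; maximin = -9.
Column maxima: Left → -7, Right → 3; minimax = -7.
-9 ≠ -7, so there is no saddle point; optimal play is mixed.
Let Row play R1 with probability p. Expected payoff against Left: (-7)p + (-9)(1−p) = 2p − 9; against Right: (-10)p + 3(1−p) = −13p + 3.
Setting these equal: 2p − 9 = −13p + 3 ⇒ 15p = 12 ⇒ p = 4/5, and the value is (2)·(4/5) − 9 = -37/5.
For Column: with q = P(Left), equating R1's and R2's payoffs gives 3q − 10 = −12q + 3 ⇒ q = 13/15.

-37/5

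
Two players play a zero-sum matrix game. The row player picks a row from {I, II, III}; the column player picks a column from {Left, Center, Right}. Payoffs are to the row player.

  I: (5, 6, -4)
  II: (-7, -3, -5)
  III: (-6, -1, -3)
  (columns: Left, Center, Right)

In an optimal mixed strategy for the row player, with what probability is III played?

Row minima: I → -4, II → -7, III → -6; maximin = -4.
Column maxima: Left → 5, Center → 6, Right → -3; minimax = -3.
-4 ≠ -3, so there is no saddle point; optimal play is mixed.
II is strictly dominated by I, so the row player never plays it.
Center is strictly dominated by Left (it gives the row player strictly more in every row), so the column player never plays it.
On the remaining 2×2 (I, III vs Left, Right):
Let the row player play I with probability p. Expected payoff against Left: 5p + (-6)(1−p) = 11p − 6; against Right: (-4)p + (-3)(1−p) = −p − 3.
Setting these equal: 11p − 6 = −p − 3 ⇒ 12p = 3 ⇒ p = 1/4, and the value is (11)·(1/4) − 6 = -13/4.
For the column player: with q = P(Left), equating I's and III's payoffs gives 9q − 4 = −3q − 3 ⇒ q = 1/12.

3/4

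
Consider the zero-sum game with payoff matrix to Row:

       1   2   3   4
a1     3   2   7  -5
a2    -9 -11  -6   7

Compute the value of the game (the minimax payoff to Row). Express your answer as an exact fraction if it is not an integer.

-41/25

Row minima: a1 → -5, a2 → -11; maximin = -5.
Column maxima: 1 → 3, 2 → 2, 3 → 7, 4 → 7; minimax = 2.
-5 ≠ 2, so there is no saddle point; optimal play is mixed.
1 is strictly dominated by 2 (it gives Row strictly more in every row), so Column never plays it.
3 is strictly dominated by 2 (it gives Row strictly more in every row), so Column never plays it.
On the remaining 2×2 (a1, a2 vs 2, 4):
Let Row play a1 with probability p. Expected payoff against 2: 2p + (-11)(1−p) = 13p − 11; against 4: (-5)p + 7(1−p) = −12p + 7.
Setting these equal: 13p − 11 = −12p + 7 ⇒ 25p = 18 ⇒ p = 18/25, and the value is (13)·(18/25) − 11 = -41/25.
For Column: with q = P(2), equating a1's and a2's payoffs gives 7q − 5 = −18q + 7 ⇒ q = 12/25.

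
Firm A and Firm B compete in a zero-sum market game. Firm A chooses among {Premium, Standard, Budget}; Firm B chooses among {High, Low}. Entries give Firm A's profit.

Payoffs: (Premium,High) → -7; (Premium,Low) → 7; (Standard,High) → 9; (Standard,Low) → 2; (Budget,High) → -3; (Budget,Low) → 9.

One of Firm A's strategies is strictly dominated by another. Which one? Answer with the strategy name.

Premium

Budget gives a strictly higher payoff than Premium against every column: -3 > -7, 9 > 7.
So Premium is strictly dominated and Firm A never plays it.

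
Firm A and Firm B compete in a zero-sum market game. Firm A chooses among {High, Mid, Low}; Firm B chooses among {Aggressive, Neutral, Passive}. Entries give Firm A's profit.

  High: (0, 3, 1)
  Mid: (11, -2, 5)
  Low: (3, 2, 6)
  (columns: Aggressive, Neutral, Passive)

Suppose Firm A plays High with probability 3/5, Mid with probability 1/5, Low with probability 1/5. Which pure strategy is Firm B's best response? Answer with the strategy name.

If Firm B plays Aggressive, Firm A's expected payoff is (3/5)·0 + (1/5)·11 + (1/5)·3 = 14/5.
If Firm B plays Neutral, Firm A's expected payoff is (3/5)·3 + (1/5)·(-2) + (1/5)·2 = 9/5.
If Firm B plays Passive, Firm A's expected payoff is (3/5)·1 + (1/5)·5 + (1/5)·6 = 14/5.
Firm B minimizes Firm A's payoff; the smallest is 9/5, so the best response is Neutral.

Neutral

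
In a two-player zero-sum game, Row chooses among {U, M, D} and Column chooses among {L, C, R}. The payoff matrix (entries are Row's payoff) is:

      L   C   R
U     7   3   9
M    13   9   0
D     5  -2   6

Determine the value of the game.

27/5

Row minima: U → 3, M → 0, D → -2; maximin = 3.
Column maxima: L → 13, C → 9, R → 9; minimax = 9.
3 ≠ 9, so there is no saddle point; optimal play is mixed.
D is strictly dominated by U, so Row never plays it.
L is strictly dominated by C (it gives Row strictly more in every row), so Column never plays it.
On the remaining 2×2 (U, M vs C, R):
Let Row play U with probability p. Expected payoff against C: 3p + 9(1−p) = −6p + 9; against R: 9p + 0(1−p) = 9p.
Setting these equal: −6p + 9 = 9p ⇒ −15p = -9 ⇒ p = 3/5, and the value is (-6)·(3/5) + 9 = 27/5.
For Column: with q = P(C), equating U's and M's payoffs gives −6q + 9 = 9q ⇒ q = 3/5.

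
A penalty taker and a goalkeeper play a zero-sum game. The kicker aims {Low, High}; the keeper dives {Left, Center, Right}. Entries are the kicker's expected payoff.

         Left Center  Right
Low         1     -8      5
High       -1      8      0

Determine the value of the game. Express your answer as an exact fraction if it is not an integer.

Row minima: Low → -8, High → -1; maximin = -1.
Column maxima: Left → 1, Center → 8, Right → 5; minimax = 1.
-1 ≠ 1, so there is no saddle point; optimal play is mixed.
Right is strictly dominated by Left (it gives the kicker strictly more in every row), so the keeper never plays it.
On the remaining 2×2 (Low, High vs Left, Center):
Let the kicker play Low with probability p. Expected payoff against Left: 1p + (-1)(1−p) = 2p − 1; against Center: (-8)p + 8(1−p) = −16p + 8.
Setting these equal: 2p − 1 = −16p + 8 ⇒ 18p = 9 ⇒ p = 1/2, and the value is (2)·(1/2) − 1 = 0.
For the keeper: with q = P(Left), equating Low's and High's payoffs gives 9q − 8 = −9q + 8 ⇒ q = 8/9.

0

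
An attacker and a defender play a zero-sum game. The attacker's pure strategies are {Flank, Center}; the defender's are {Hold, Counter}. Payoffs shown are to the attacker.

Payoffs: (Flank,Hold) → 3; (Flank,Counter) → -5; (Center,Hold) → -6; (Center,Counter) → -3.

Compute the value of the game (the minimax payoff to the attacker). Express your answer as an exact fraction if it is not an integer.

-39/11

Row minima: Flank → -5, Center → -6; maximin = -5.
Column maxima: Hold → 3, Counter → -3; minimax = -3.
-5 ≠ -3, so there is no saddle point; optimal play is mixed.
Let the attacker play Flank with probability p. Expected payoff against Hold: 3p + (-6)(1−p) = 9p − 6; against Counter: (-5)p + (-3)(1−p) = −2p − 3.
Setting these equal: 9p − 6 = −2p − 3 ⇒ 11p = 3 ⇒ p = 3/11, and the value is (9)·(3/11) − 6 = -39/11.
For the defender: with q = P(Hold), equating Flank's and Center's payoffs gives 8q − 5 = −3q − 3 ⇒ q = 2/11.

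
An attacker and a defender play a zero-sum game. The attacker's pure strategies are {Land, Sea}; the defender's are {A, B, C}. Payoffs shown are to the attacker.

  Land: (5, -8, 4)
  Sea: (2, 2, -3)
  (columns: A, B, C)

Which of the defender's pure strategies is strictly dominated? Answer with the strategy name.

A

C holds the attacker's payoff strictly below A in every row: 4 < 5, -3 < 2.
So A is strictly dominated for the defender.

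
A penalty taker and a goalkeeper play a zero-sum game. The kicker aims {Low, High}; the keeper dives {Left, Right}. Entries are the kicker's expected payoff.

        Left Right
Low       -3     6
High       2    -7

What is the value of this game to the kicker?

-1/2

Row minima: Low → -3, High → -7; maximin = -3.
Column maxima: Left → 2, Right → 6; minimax = 2.
-3 ≠ 2, so there is no saddle point; optimal play is mixed.
Let the kicker play Low with probability p. Expected payoff against Left: (-3)p + 2(1−p) = −5p + 2; against Right: 6p + (-7)(1−p) = 13p − 7.
Setting these equal: −5p + 2 = 13p − 7 ⇒ −18p = -9 ⇒ p = 1/2, and the value is (-5)·(1/2) + 2 = -1/2.
For the keeper: with q = P(Left), equating Low's and High's payoffs gives −9q + 6 = 9q − 7 ⇒ q = 13/18.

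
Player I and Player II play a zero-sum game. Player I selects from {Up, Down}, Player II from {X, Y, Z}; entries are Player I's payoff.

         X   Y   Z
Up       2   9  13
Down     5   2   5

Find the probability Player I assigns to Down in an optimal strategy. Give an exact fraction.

7/10

Row minima: Up → 2, Down → 2; maximin = 2.
Column maxima: X → 5, Y → 9, Z → 13; minimax = 5.
2 ≠ 5, so there is no saddle point; optimal play is mixed.
Z is strictly dominated by Y (it gives Player I strictly more in every row), so Player II never plays it.
On the remaining 2×2 (Up, Down vs X, Y):
Let Player I play Up with probability p. Expected payoff against X: 2p + 5(1−p) = −3p + 5; against Y: 9p + 2(1−p) = 7p + 2.
Setting these equal: −3p + 5 = 7p + 2 ⇒ −10p = -3 ⇒ p = 3/10, and the value is (-3)·(3/10) + 5 = 41/10.
For Player II: with q = P(X), equating Up's and Down's payoffs gives −7q + 9 = 3q + 2 ⇒ q = 7/10.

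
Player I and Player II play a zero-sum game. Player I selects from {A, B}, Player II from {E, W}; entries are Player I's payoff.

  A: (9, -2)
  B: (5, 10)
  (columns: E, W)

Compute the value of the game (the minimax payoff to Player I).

Row minima: A → -2, B → 5; maximin = 5.
Column maxima: E → 9, W → 10; minimax = 9.
5 ≠ 9, so there is no saddle point; optimal play is mixed.
Let Player I play A with probability p. Expected payoff against E: 9p + 5(1−p) = 4p + 5; against W: (-2)p + 10(1−p) = −12p + 10.
Setting these equal: 4p + 5 = −12p + 10 ⇒ 16p = 5 ⇒ p = 5/16, and the value is (4)·(5/16) + 5 = 25/4.
For Player II: with q = P(E), equating A's and B's payoffs gives 11q − 2 = −5q + 10 ⇒ q = 3/4.

25/4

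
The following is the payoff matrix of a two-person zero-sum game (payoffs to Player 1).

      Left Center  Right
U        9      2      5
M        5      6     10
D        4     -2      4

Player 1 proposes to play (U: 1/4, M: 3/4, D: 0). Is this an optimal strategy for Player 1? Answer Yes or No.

No

Against Left this mix gives (1/4)·9 + (3/4)·5 = 6.
Against Center this mix gives (1/4)·2 + (3/4)·6 = 5.
Against Right this mix gives (1/4)·5 + (3/4)·10 = 35/4.
Player 2 will play Center, holding Player 1 to 5. Shifting weight toward the row that does better against Center would raise this floor (the equalizing mix achieves 11/2 against both Center and Left), so the proposed strategy is not optimal.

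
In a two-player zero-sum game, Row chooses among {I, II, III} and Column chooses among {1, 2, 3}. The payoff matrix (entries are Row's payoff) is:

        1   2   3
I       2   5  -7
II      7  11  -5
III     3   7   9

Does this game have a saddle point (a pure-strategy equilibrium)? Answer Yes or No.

Row minima: I → -7, II → -5, III → 3; maximin = 3.
Column maxima: 1 → 7, 2 → 11, 3 → 9; minimax = 7.
3 ≠ 7, so no pure-strategy equilibrium exists.

No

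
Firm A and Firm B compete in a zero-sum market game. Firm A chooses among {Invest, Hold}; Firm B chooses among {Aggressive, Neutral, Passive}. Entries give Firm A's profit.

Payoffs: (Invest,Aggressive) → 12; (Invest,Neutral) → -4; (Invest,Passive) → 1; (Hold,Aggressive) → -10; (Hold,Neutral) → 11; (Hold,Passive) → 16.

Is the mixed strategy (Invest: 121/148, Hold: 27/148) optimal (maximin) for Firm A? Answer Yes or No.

Against Aggressive this mix gives (121/148)·12 + (27/148)·(-10) = 591/74.
Against Neutral this mix gives (121/148)·(-4) + (27/148)·11 = -187/148.
Against Passive this mix gives (121/148)·1 + (27/148)·16 = 553/148.
Firm B will play Neutral, holding Firm A to -187/148. Shifting weight toward the row that does better against Neutral would raise this floor (the equalizing mix achieves 92/37 against both Neutral and Aggressive), so the proposed strategy is not optimal.

No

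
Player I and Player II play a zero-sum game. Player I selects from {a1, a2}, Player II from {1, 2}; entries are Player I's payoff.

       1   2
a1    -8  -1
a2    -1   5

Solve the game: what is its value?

-1

Row minima: a1 → -8, a2 → -1; maximin = -1.
Column maxima: 1 → -1, 2 → 5; minimax = -1.
Since maximin = minimax = -1, there is a saddle point and the value is -1.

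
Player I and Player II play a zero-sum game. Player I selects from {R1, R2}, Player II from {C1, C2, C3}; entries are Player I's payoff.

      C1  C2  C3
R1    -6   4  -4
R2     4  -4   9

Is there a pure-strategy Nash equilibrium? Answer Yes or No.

Row minima: R1 → -6, R2 → -4; maximin = -4.
Column maxima: C1 → 4, C2 → 4, C3 → 9; minimax = 4.
-4 ≠ 4, so no pure-strategy equilibrium exists.

No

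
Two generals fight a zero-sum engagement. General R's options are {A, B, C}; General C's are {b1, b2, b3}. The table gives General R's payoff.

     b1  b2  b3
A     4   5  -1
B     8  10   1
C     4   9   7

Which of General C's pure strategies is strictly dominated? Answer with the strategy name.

b1 holds General R's payoff strictly below b2 in every row: 4 < 5, 8 < 10, 4 < 9.
So b2 is strictly dominated for General C.

b2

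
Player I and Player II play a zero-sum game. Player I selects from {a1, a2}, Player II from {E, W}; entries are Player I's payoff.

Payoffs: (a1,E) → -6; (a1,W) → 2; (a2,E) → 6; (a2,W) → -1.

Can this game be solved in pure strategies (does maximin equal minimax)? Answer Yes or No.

Row minima: a1 → -6, a2 → -1; maximin = -1.
Column maxima: E → 6, W → 2; minimax = 2.
-1 ≠ 2, so no pure-strategy equilibrium exists.

No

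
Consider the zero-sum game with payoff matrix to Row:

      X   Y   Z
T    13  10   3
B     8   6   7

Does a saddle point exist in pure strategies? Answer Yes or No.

Row minima: T → 3, B → 6; maximin = 6.
Column maxima: X → 13, Y → 10, Z → 7; minimax = 7.
6 ≠ 7, so no pure-strategy equilibrium exists.

No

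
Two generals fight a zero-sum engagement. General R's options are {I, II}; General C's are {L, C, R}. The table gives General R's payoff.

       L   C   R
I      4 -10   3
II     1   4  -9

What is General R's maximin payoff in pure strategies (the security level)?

Row minima: I → -10, II → -9.
The best of these is -9.

-9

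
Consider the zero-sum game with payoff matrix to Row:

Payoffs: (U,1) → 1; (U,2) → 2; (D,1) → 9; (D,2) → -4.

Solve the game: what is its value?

Row minima: U → 1, D → -4; maximin = 1.
Column maxima: 1 → 9, 2 → 2; minimax = 2.
1 ≠ 2, so there is no saddle point; optimal play is mixed.
Let Row play U with probability p. Expected payoff against 1: 1p + 9(1−p) = −8p + 9; against 2: 2p + (-4)(1−p) = 6p − 4.
Setting these equal: −8p + 9 = 6p − 4 ⇒ −14p = -13 ⇒ p = 13/14, and the value is (-8)·(13/14) + 9 = 11/7.
For Column: with q = P(1), equating U's and D's payoffs gives −q + 2 = 13q − 4 ⇒ q = 3/7.

11/7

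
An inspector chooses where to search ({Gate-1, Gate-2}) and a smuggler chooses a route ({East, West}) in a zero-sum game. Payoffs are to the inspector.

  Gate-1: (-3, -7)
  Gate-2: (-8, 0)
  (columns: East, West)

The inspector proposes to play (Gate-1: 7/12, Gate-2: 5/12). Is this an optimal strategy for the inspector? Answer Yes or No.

Against East this mix gives (7/12)·(-3) + (5/12)·(-8) = -61/12.
Against West this mix gives (7/12)·(-7) + (5/12)·0 = -49/12.
The smuggler will play East, holding the inspector to -61/12. Shifting weight toward the row that does better against East would raise this floor (the equalizing mix achieves -14/3 against both East and West), so the proposed strategy is not optimal.

No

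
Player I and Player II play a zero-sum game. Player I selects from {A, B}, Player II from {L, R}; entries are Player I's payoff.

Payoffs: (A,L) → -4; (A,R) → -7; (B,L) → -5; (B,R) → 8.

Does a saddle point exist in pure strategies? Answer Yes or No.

Row minima: A → -7, B → -5; maximin = -5.
Column maxima: L → -4, R → 8; minimax = -4.
-5 ≠ -4, so no pure-strategy equilibrium exists.

No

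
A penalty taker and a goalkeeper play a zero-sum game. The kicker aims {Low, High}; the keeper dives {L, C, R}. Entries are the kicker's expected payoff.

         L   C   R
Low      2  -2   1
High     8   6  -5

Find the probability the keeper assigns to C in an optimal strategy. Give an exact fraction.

3/7

Row minima: Low → -2, High → -5; maximin = -2.
Column maxima: L → 8, C → 6, R → 1; minimax = 1.
-2 ≠ 1, so there is no saddle point; optimal play is mixed.
L is strictly dominated by C (it gives the kicker strictly more in every row), so the keeper never plays it.
On the remaining 2×2 (Low, High vs C, R):
Let the kicker play Low with probability p. Expected payoff against C: (-2)p + 6(1−p) = −8p + 6; against R: 1p + (-5)(1−p) = 6p − 5.
Setting these equal: −8p + 6 = 6p − 5 ⇒ −14p = -11 ⇒ p = 11/14, and the value is (-8)·(11/14) + 6 = -2/7.
For the keeper: with q = P(C), equating Low's and High's payoffs gives −3q + 1 = 11q − 5 ⇒ q = 3/7.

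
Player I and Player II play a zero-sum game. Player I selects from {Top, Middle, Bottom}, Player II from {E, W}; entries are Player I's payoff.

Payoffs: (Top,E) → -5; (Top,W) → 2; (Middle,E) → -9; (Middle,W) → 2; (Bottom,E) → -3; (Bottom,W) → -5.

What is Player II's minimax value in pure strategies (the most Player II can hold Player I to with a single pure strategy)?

Column maxima: E → -3, W → 2.
The smallest of these is -3.

-3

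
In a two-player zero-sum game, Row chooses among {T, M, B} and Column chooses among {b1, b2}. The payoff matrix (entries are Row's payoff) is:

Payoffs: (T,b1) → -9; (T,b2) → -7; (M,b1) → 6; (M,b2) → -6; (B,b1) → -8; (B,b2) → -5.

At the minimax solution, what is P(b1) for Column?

Row minima: T → -9, M → -6, B → -8; maximin = -6.
Column maxima: b1 → 6, b2 → -5; minimax = -5.
-6 ≠ -5, so there is no saddle point; optimal play is mixed.
T is strictly dominated by M, so Row never plays it.
On the remaining 2×2 (M, B vs b1, b2):
Let Row play M with probability p. Expected payoff against b1: 6p + (-8)(1−p) = 14p − 8; against b2: (-6)p + (-5)(1−p) = −p − 5.
Setting these equal: 14p − 8 = −p − 5 ⇒ 15p = 3 ⇒ p = 1/5, and the value is (14)·(1/5) − 8 = -26/5.
For Column: with q = P(b1), equating M's and B's payoffs gives 12q − 6 = −3q − 5 ⇒ q = 1/15.

1/15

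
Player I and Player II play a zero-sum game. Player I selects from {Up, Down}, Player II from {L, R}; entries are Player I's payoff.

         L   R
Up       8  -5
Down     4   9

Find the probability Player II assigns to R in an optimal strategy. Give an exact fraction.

2/9

Row minima: Up → -5, Down → 4; maximin = 4.
Column maxima: L → 8, R → 9; minimax = 8.
4 ≠ 8, so there is no saddle point; optimal play is mixed.
Let Player I play Up with probability p. Expected payoff against L: 8p + 4(1−p) = 4p + 4; against R: (-5)p + 9(1−p) = −14p + 9.
Setting these equal: 4p + 4 = −14p + 9 ⇒ 18p = 5 ⇒ p = 5/18, and the value is (4)·(5/18) + 4 = 46/9.
For Player II: with q = P(L), equating Up's and Down's payoffs gives 13q − 5 = −5q + 9 ⇒ q = 7/9.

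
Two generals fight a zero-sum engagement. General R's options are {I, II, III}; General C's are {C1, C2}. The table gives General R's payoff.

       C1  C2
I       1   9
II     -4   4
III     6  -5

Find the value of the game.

Row minima: I → 1, II → -4, III → -5; maximin = 1.
Column maxima: C1 → 6, C2 → 9; minimax = 6.
1 ≠ 6, so there is no saddle point; optimal play is mixed.
II is strictly dominated by I, so General R never plays it.
On the remaining 2×2 (I, III vs C1, C2):
Let General R play I with probability p. Expected payoff against C1: 1p + 6(1−p) = −5p + 6; against C2: 9p + (-5)(1−p) = 14p − 5.
Setting these equal: −5p + 6 = 14p − 5 ⇒ −19p = -11 ⇒ p = 11/19, and the value is (-5)·(11/19) + 6 = 59/19.
For General C: with q = P(C1), equating I's and III's payoffs gives −8q + 9 = 11q − 5 ⇒ q = 14/19.

59/19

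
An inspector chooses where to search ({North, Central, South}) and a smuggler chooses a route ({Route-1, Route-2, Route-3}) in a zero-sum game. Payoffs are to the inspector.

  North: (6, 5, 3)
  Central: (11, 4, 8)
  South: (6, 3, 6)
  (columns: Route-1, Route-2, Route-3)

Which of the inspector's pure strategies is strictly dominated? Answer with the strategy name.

South

Central gives a strictly higher payoff than South against every column: 11 > 6, 4 > 3, 8 > 6.
So South is strictly dominated and the inspector never plays it.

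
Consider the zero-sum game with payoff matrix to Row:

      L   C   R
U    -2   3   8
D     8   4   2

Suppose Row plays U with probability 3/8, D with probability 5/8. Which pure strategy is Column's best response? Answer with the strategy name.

If Column plays L, Row's expected payoff is (3/8)·(-2) + (5/8)·8 = 17/4.
If Column plays C, Row's expected payoff is (3/8)·3 + (5/8)·4 = 29/8.
If Column plays R, Row's expected payoff is (3/8)·8 + (5/8)·2 = 17/4.
Column minimizes Row's payoff; the smallest is 29/8, so the best response is C.

C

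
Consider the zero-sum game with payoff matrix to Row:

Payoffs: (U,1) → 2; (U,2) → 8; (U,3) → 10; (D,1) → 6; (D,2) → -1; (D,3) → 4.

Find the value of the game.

50/13

Row minima: U → 2, D → -1; maximin = 2.
Column maxima: 1 → 6, 2 → 8, 3 → 10; minimax = 6.
2 ≠ 6, so there is no saddle point; optimal play is mixed.
3 is strictly dominated by 2 (it gives Row strictly more in every row), so Column never plays it.
On the remaining 2×2 (U, D vs 1, 2):
Let Row play U with probability p. Expected payoff against 1: 2p + 6(1−p) = −4p + 6; against 2: 8p + (-1)(1−p) = 9p − 1.
Setting these equal: −4p + 6 = 9p − 1 ⇒ −13p = -7 ⇒ p = 7/13, and the value is (-4)·(7/13) + 6 = 50/13.
For Column: with q = P(1), equating U's and D's payoffs gives −6q + 8 = 7q − 1 ⇒ q = 9/13.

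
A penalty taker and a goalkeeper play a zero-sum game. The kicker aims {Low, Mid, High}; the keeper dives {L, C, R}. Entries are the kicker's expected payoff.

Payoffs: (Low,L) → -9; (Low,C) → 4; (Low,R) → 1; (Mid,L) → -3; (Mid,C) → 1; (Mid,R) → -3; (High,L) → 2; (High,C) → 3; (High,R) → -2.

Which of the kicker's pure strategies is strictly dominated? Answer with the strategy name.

High gives a strictly higher payoff than Mid against every column: 2 > -3, 3 > 1, -2 > -3.
So Mid is strictly dominated and the kicker never plays it.

Mid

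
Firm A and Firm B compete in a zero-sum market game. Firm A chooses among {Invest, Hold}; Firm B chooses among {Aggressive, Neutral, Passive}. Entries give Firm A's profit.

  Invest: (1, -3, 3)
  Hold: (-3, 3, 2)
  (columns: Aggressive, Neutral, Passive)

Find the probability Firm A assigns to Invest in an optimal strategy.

3/5

Row minima: Invest → -3, Hold → -3; maximin = -3.
Column maxima: Aggressive → 1, Neutral → 3, Passive → 3; minimax = 1.
-3 ≠ 1, so there is no saddle point; optimal play is mixed.
Passive is strictly dominated by Aggressive (it gives Firm A strictly more in every row), so Firm B never plays it.
On the remaining 2×2 (Invest, Hold vs Aggressive, Neutral):
Let Firm A play Invest with probability p. Expected payoff against Aggressive: 1p + (-3)(1−p) = 4p − 3; against Neutral: (-3)p + 3(1−p) = −6p + 3.
Setting these equal: 4p − 3 = −6p + 3 ⇒ 10p = 6 ⇒ p = 3/5, and the value is (4)·(3/5) − 3 = -3/5.
For Firm B: with q = P(Aggressive), equating Invest's and Hold's payoffs gives 4q − 3 = −6q + 3 ⇒ q = 3/5.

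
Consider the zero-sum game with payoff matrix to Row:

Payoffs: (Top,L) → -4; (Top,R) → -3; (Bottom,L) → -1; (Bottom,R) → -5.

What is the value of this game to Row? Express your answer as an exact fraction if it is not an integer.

-17/5

Row minima: Top → -4, Bottom → -5; maximin = -4.
Column maxima: L → -1, R → -3; minimax = -3.
-4 ≠ -3, so there is no saddle point; optimal play is mixed.
Let Row play Top with probability p. Expected payoff against L: (-4)p + (-1)(1−p) = −3p − 1; against R: (-3)p + (-5)(1−p) = 2p − 5.
Setting these equal: −3p − 1 = 2p − 5 ⇒ −5p = -4 ⇒ p = 4/5, and the value is (-3)·(4/5) − 1 = -17/5.
For Column: with q = P(L), equating Top's and Bottom's payoffs gives −q − 3 = 4q − 5 ⇒ q = 2/5.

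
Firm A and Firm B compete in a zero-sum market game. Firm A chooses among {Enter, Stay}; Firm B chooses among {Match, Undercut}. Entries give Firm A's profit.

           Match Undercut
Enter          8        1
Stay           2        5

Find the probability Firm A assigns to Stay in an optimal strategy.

7/10

Row minima: Enter → 1, Stay → 2; maximin = 2.
Column maxima: Match → 8, Undercut → 5; minimax = 5.
2 ≠ 5, so there is no saddle point; optimal play is mixed.
Let Firm A play Enter with probability p. Expected payoff against Match: 8p + 2(1−p) = 6p + 2; against Undercut: 1p + 5(1−p) = −4p + 5.
Setting these equal: 6p + 2 = −4p + 5 ⇒ 10p = 3 ⇒ p = 3/10, and the value is (6)·(3/10) + 2 = 19/5.
For Firm B: with q = P(Match), equating Enter's and Stay's payoffs gives 7q + 1 = −3q + 5 ⇒ q = 2/5.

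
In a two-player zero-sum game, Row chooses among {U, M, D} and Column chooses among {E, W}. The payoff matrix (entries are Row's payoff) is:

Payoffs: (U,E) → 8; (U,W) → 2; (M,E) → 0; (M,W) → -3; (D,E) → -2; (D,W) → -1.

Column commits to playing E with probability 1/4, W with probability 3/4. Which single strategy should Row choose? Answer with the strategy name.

Expected payoff of U: (1/4)·8 + (3/4)·2 = 7/2.
Expected payoff of M: (1/4)·0 + (3/4)·(-3) = -9/4.
Expected payoff of D: (1/4)·(-2) + (3/4)·(-1) = -5/4.
The largest is 7/2, so Row's best response is U.

U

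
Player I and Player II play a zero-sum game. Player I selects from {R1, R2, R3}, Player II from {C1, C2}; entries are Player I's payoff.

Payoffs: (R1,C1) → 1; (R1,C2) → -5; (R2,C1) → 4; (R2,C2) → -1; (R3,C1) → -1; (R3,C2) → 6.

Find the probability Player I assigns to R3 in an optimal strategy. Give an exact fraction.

5/12

Row minima: R1 → -5, R2 → -1, R3 → -1; maximin = -1.
Column maxima: C1 → 4, C2 → 6; minimax = 4.
-1 ≠ 4, so there is no saddle point; optimal play is mixed.
R1 is strictly dominated by R2, so Player I never plays it.
On the remaining 2×2 (R2, R3 vs C1, C2):
Let Player I play R2 with probability p. Expected payoff against C1: 4p + (-1)(1−p) = 5p − 1; against C2: (-1)p + 6(1−p) = −7p + 6.
Setting these equal: 5p − 1 = −7p + 6 ⇒ 12p = 7 ⇒ p = 7/12, and the value is (5)·(7/12) − 1 = 23/12.
For Player II: with q = P(C1), equating R2's and R3's payoffs gives 5q − 1 = −7q + 6 ⇒ q = 7/12.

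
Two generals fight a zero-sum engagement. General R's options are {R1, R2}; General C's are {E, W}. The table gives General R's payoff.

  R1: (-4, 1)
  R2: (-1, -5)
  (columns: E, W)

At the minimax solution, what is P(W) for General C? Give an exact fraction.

Row minima: R1 → -4, R2 → -5; maximin = -4.
Column maxima: E → -1, W → 1; minimax = -1.
-4 ≠ -1, so there is no saddle point; optimal play is mixed.
Let General R play R1 with probability p. Expected payoff against E: (-4)p + (-1)(1−p) = −3p − 1; against W: 1p + (-5)(1−p) = 6p − 5.
Setting these equal: −3p − 1 = 6p − 5 ⇒ −9p = -4 ⇒ p = 4/9, and the value is (-3)·(4/9) − 1 = -7/3.
For General C: with q = P(E), equating R1's and R2's payoffs gives −5q + 1 = 4q − 5 ⇒ q = 2/3.

1/3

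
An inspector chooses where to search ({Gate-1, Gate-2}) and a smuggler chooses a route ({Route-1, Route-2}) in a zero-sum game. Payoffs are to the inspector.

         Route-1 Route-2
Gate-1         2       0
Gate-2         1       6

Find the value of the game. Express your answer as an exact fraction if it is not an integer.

12/7

Row minima: Gate-1 → 0, Gate-2 → 1; maximin = 1.
Column maxima: Route-1 → 2, Route-2 → 6; minimax = 2.
1 ≠ 2, so there is no saddle point; optimal play is mixed.
Let the inspector play Gate-1 with probability p. Expected payoff against Route-1: 2p + 1(1−p) = p + 1; against Route-2: 0p + 6(1−p) = −6p + 6.
Setting these equal: p + 1 = −6p + 6 ⇒ 7p = 5 ⇒ p = 5/7, and the value is (1)·(5/7) + 1 = 12/7.
For the smuggler: with q = P(Route-1), equating Gate-1's and Gate-2's payoffs gives 2q = −5q + 6 ⇒ q = 6/7.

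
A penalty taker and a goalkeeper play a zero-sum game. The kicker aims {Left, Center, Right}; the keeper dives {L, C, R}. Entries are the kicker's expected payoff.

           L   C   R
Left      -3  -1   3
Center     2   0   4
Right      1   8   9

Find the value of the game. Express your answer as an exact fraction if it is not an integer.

Row minima: Left → -3, Center → 0, Right → 1; maximin = 1.
Column maxima: L → 2, C → 8, R → 9; minimax = 2.
1 ≠ 2, so there is no saddle point; optimal play is mixed.
Left is strictly dominated by Center, so the kicker never plays it.
R is strictly dominated by L (it gives the kicker strictly more in every row), so the keeper never plays it.
On the remaining 2×2 (Center, Right vs L, C):
Let the kicker play Center with probability p. Expected payoff against L: 2p + 1(1−p) = p + 1; against C: 0p + 8(1−p) = −8p + 8.
Setting these equal: p + 1 = −8p + 8 ⇒ 9p = 7 ⇒ p = 7/9, and the value is (1)·(7/9) + 1 = 16/9.
For the keeper: with q = P(L), equating Center's and Right's payoffs gives 2q = −7q + 8 ⇒ q = 8/9.

16/9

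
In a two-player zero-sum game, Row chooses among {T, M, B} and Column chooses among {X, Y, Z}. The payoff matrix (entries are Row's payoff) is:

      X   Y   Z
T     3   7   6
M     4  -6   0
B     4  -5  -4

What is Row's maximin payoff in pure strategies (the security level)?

Row minima: T → 3, M → -6, B → -5.
The best of these is 3.

3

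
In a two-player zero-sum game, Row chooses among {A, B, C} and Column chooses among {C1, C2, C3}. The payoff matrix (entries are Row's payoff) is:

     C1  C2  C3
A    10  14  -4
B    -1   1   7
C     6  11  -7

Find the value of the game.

Row minima: A → -4, B → -1, C → -7; maximin = -1.
Column maxima: C1 → 10, C2 → 14, C3 → 7; minimax = 7.
-1 ≠ 7, so there is no saddle point; optimal play is mixed.
C is strictly dominated by A, so Row never plays it.
C2 is strictly dominated by C1 (it gives Row strictly more in every row), so Column never plays it.
On the remaining 2×2 (A, B vs C1, C3):
Let Row play A with probability p. Expected payoff against C1: 10p + (-1)(1−p) = 11p − 1; against C3: (-4)p + 7(1−p) = −11p + 7.
Setting these equal: 11p − 1 = −11p + 7 ⇒ 22p = 8 ⇒ p = 4/11, and the value is (11)·(4/11) − 1 = 3.
For Column: with q = P(C1), equating A's and B's payoffs gives 14q − 4 = −8q + 7 ⇒ q = 1/2.

3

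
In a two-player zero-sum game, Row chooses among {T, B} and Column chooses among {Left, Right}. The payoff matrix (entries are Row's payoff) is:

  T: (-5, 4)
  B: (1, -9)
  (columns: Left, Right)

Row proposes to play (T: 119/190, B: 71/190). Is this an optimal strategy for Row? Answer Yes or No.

Against Left this mix gives (119/190)·(-5) + (71/190)·1 = -262/95.
Against Right this mix gives (119/190)·4 + (71/190)·(-9) = -163/190.
Column will play Left, holding Row to -262/95. Shifting weight toward the row that does better against Left would raise this floor (the equalizing mix achieves -41/19 against both Left and Right), so the proposed strategy is not optimal.

No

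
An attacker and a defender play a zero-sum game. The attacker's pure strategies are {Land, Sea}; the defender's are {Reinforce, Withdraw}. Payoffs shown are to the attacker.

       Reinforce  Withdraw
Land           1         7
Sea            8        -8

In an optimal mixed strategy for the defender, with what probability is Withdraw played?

7/22

Row minima: Land → 1, Sea → -8; maximin = 1.
Column maxima: Reinforce → 8, Withdraw → 7; minimax = 7.
1 ≠ 7, so there is no saddle point; optimal play is mixed.
Let the attacker play Land with probability p. Expected payoff against Reinforce: 1p + 8(1−p) = −7p + 8; against Withdraw: 7p + (-8)(1−p) = 15p − 8.
Setting these equal: −7p + 8 = 15p − 8 ⇒ −22p = -16 ⇒ p = 8/11, and the value is (-7)·(8/11) + 8 = 32/11.
For the defender: with q = P(Reinforce), equating Land's and Sea's payoffs gives −6q + 7 = 16q − 8 ⇒ q = 15/22.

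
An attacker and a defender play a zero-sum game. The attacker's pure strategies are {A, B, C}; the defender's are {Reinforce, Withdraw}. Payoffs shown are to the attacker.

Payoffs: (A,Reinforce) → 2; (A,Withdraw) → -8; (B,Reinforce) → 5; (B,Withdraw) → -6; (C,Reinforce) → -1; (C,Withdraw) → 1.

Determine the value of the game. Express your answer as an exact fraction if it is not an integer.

Row minima: A → -8, B → -6, C → -1; maximin = -1.
Column maxima: Reinforce → 5, Withdraw → 1; minimax = 1.
-1 ≠ 1, so there is no saddle point; optimal play is mixed.
A is strictly dominated by B, so the attacker never plays it.
On the remaining 2×2 (B, C vs Reinforce, Withdraw):
Let the attacker play B with probability p. Expected payoff against Reinforce: 5p + (-1)(1−p) = 6p − 1; against Withdraw: (-6)p + 1(1−p) = −7p + 1.
Setting these equal: 6p − 1 = −7p + 1 ⇒ 13p = 2 ⇒ p = 2/13, and the value is (6)·(2/13) − 1 = -1/13.
For the defender: with q = P(Reinforce), equating B's and C's payoffs gives 11q − 6 = −2q + 1 ⇒ q = 7/13.

-1/13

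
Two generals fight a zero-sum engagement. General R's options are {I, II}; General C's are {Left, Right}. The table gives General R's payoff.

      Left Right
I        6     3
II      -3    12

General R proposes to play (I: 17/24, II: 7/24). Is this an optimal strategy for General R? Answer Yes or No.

No

Against Left this mix gives (17/24)·6 + (7/24)·(-3) = 27/8.
Against Right this mix gives (17/24)·3 + (7/24)·12 = 45/8.
General C will play Left, holding General R to 27/8. Shifting weight toward the row that does better against Left would raise this floor (the equalizing mix achieves 9/2 against both Left and Right), so the proposed strategy is not optimal.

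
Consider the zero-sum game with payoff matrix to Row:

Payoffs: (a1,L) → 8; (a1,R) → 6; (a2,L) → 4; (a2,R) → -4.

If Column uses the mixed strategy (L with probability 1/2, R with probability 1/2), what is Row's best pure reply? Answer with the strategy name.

a1

Expected payoff of a1: (1/2)·8 + (1/2)·6 = 7.
Expected payoff of a2: (1/2)·4 + (1/2)·(-4) = 0.
The largest is 7, so Row's best response is a1.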